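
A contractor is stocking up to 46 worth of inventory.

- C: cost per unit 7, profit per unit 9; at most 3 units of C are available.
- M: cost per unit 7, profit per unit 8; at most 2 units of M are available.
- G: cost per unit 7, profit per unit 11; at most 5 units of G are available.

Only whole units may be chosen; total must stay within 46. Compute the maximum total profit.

This is a bounded integer knapsack.
1×C and 5×G: cost 42 ≤ 46, profit 1·9 + 5·11 = 64.
1×M and 5×G: cost 42 ≤ 46, profit 1·8 + 5·11 = 63.
Best is 64.

64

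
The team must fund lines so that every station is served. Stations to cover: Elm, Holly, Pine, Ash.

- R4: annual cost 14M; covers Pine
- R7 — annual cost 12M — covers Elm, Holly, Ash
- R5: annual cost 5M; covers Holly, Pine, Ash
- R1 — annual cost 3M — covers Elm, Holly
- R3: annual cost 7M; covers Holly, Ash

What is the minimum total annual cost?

This is a weighted set-cover instance.
Choose R5 and R1: together they cover Elm, Holly, Pine, Ash — every station.
Total annual cost: 5 + 3 = 8.
No cover costs less than 8.

8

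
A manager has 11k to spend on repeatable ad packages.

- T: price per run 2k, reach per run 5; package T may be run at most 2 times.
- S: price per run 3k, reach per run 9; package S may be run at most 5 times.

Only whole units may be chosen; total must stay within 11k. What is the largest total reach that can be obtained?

32

S has the best ratio (9/3); taking only S gives at most 3×9 = 27 (stopped by the price limit).
Mixing does better — 1×T and 3×S: price 11 ≤ 11, reach 1·5 + 3·9 = 32.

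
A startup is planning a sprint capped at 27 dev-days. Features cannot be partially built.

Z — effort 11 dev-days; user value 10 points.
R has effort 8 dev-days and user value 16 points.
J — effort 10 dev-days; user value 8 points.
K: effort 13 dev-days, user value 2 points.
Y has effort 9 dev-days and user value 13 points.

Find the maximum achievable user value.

37

Allowing fractional choices, the relaxed optimum would be about 38.1, but features are indivisible.
R + Y: effort 8 + 9 = 17 ≤ 27, user value 16 + 13 = 29.
R + J + Y: effort 8 + 10 + 9 = 27 ≤ 27, user value 16 + 8 + 13 = 37.
Best is R, J, and Y with total user value 37.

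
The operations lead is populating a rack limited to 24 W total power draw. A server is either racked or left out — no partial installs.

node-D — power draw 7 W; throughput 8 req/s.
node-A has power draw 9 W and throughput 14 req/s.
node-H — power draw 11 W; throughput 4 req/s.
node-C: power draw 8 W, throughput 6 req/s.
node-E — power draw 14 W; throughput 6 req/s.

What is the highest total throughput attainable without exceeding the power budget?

28

node-D + node-A + node-C: power draw 7 + 9 + 8 = 24 ≤ 24, throughput 8 + 14 + 6 = 28.
node-D + node-A: power draw 7 + 9 = 16 ≤ 24, throughput 8 + 14 = 22.
Best is node-D, node-A, and node-C with total throughput 28.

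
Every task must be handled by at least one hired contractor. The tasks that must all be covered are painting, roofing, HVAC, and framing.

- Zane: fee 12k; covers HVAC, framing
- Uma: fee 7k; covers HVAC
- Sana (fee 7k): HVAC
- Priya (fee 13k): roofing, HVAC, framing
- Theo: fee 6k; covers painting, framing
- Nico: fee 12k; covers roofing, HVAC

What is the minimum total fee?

This is an integer covering problem.
Choose Theo and Nico: together they cover painting, roofing, HVAC, framing — every task.
Total fee: 6 + 12 = 18.
No cover costs less than 18.

18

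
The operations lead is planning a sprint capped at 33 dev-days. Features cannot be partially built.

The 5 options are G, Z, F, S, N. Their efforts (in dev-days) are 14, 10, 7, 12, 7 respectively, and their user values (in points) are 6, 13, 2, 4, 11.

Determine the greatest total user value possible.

30

Allowing fractional choices, the relaxed optimum would be about 30.7, but features are indivisible.
Z + S + N: effort 10 + 12 + 7 = 29 ≤ 33, user value 13 + 4 + 11 = 28.
G + Z + N: effort 14 + 10 + 7 = 31 ≤ 33, user value 6 + 13 + 11 = 30.
Z + F + N: effort 10 + 7 + 7 = 24 ≤ 33, user value 13 + 2 + 11 = 26.
Best is G, Z, and N with total user value 30.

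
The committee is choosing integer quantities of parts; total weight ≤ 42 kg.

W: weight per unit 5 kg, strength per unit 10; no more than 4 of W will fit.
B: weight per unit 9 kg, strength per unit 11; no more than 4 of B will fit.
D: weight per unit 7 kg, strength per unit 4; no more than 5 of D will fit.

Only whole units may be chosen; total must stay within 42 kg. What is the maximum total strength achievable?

63

3×W and 3×B: weight 42 ≤ 42, strength 3·10 + 3·11 = 63.
4×W and 2×B: weight 38 ≤ 42, strength 4·10 + 2·11 = 62.
Best is 63.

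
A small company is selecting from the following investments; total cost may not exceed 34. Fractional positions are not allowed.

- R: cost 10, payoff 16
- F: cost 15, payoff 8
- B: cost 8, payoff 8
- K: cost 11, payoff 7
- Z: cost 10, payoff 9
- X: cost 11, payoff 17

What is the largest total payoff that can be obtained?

Take R, Z, and X: cost 10 + 10 + 11 = 31 ≤ 34, payoff 16 + 9 + 17 = 42.
No other feasible combination does better.

42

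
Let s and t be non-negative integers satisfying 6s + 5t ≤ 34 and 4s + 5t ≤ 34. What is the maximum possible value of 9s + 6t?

The continuous relaxation peaks at (5.67, 0) with value 51.00; rounding to a feasible lattice point costs some objective.
(s,t)=(4,2): 6·4+5·2=34≤34, 4·4+5·2=26≤34, objective 48.
(s,t)=(3,3): 6·3+5·3=33≤34, 4·3+5·3=27≤34, objective 45.
(s,t)=(5,0): 6·5+5·0=30≤34, 4·5+5·0=20≤34, objective 45.
(s,t)=(4,1): 6·4+5·1=29≤34, 4·4+5·1=21≤34, objective 42.
The best lattice point is (4,2), giving 48.

48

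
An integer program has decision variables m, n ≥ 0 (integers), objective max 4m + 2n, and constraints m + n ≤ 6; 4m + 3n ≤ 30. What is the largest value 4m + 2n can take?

(m,n)=(6,0): 1·6+1·0=6≤6, 4·6+3·0=24≤30, objective 24.
(m,n)=(5,1): 1·5+1·1=6≤6, 4·5+3·1=23≤30, objective 22.
(m,n)=(5,0): 1·5+1·0=5≤6, 4·5+3·0=20≤30, objective 20.
No feasible integer point exceeds 24.

24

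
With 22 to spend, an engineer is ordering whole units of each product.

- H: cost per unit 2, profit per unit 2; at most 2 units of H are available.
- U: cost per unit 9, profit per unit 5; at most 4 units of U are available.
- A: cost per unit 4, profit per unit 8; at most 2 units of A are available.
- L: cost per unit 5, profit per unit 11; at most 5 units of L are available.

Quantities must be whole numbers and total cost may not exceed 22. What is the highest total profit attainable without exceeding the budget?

46

This is a bounded integer knapsack.
Take 1×H and 4×L: cost 22 ≤ 22, profit 1·2 + 4·11 = 46.
No other integer combination yields more.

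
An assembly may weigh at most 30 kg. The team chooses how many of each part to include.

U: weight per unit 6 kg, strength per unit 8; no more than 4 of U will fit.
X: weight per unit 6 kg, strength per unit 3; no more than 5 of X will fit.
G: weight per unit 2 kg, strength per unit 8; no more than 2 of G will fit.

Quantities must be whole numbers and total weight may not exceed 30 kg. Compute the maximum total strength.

4×U and 2×G: weight 28 ≤ 30, strength 4·8 + 2·8 = 48.
3×U, 1×X, and 2×G: weight 28 ≤ 30, strength 3·8 + 1·3 + 2·8 = 43.
Best is 48.

48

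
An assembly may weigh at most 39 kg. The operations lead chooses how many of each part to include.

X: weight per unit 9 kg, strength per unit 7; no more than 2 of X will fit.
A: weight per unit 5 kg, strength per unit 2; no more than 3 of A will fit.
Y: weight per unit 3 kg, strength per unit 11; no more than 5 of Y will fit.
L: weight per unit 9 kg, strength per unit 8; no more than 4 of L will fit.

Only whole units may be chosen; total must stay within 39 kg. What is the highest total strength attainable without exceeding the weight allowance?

Y has the best ratio (11/3); taking only Y gives at most 5×11 = 55 (stopped by the supply cap of 5).
Mixing does better — 1×A, 5×Y, and 2×L: weight 38 ≤ 39, strength 1·2 + 5·11 + 2·8 = 73.

73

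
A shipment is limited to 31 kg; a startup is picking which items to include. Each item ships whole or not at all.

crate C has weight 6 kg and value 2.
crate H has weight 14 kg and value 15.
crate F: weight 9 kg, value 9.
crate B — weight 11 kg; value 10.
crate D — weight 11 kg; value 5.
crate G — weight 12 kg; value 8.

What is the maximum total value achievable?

Take crate C, crate H, and crate B: weight 6 + 14 + 11 = 31 ≤ 31, value 2 + 15 + 10 = 27.
No other feasible combination does better.

27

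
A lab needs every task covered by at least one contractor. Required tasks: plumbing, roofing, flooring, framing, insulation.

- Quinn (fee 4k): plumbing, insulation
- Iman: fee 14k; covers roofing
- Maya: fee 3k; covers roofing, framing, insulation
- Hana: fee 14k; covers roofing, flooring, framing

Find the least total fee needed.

18

This is an integer covering problem.
The greedy cost-per-new-task heuristic would pick Maya, Quinn, and Hana for 21, but a cheaper cover exists.
Choose Quinn and Hana: together they cover plumbing, roofing, flooring, framing, insulation — every task.
Total fee: 4 + 14 = 18.
No cover costs less than 18.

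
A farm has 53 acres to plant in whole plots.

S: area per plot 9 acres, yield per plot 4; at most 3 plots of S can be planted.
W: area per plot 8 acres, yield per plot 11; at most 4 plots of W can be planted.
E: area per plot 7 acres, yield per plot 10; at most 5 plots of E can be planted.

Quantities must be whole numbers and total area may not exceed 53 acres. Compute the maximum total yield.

74

3×W and 4×E: area 52 ≤ 53, yield 3·11 + 4·10 = 73.
4×W and 3×E: area 53 ≤ 53, yield 4·11 + 3·10 = 74.
Best is 74.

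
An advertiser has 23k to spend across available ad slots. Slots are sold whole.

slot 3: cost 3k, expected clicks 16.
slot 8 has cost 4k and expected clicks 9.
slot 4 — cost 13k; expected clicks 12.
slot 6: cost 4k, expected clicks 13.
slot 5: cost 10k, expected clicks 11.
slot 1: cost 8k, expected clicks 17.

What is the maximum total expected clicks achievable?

55

Take slot 3, slot 8, slot 6, and slot 1: cost 3 + 4 + 4 + 8 = 19 ≤ 23, expected clicks 16 + 9 + 13 + 17 = 55.
No other feasible combination does better.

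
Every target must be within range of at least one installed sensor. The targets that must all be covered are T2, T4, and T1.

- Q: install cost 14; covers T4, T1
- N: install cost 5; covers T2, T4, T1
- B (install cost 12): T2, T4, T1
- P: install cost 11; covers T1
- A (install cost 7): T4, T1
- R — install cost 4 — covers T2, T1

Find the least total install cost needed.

N alone covers T2, T4, T1 — every target.
Total install cost: 5.
No cover costs less than 5.

5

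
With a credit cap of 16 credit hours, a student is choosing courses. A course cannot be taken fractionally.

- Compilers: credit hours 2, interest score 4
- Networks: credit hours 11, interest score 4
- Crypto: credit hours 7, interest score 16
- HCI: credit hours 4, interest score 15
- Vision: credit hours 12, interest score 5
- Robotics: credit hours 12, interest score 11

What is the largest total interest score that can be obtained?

Take Compilers, Crypto, and HCI: credit hours 2 + 7 + 4 = 13 ≤ 16, interest score 4 + 16 + 15 = 35.
No other feasible combination does better.

35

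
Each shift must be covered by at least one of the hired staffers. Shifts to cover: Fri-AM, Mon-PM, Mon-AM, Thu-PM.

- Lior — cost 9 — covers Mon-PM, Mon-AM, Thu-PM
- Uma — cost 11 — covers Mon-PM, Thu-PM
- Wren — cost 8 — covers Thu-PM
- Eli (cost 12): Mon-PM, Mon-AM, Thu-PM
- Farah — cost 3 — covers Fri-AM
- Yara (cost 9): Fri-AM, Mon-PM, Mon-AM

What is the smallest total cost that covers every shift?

Choose Lior and Farah: together they cover Fri-AM, Mon-PM, Mon-AM, Thu-PM — every shift.
Total cost: 9 + 3 = 12.

12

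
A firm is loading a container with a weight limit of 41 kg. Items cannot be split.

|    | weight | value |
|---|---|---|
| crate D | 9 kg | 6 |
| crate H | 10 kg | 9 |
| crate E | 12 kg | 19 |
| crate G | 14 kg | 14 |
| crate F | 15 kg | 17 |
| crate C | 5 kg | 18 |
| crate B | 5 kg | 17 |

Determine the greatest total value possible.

71

Take crate E, crate F, crate C, and crate B: weight 12 + 15 + 5 + 5 = 37 ≤ 41, value 19 + 17 + 18 + 17 = 71.
No other feasible combination does better.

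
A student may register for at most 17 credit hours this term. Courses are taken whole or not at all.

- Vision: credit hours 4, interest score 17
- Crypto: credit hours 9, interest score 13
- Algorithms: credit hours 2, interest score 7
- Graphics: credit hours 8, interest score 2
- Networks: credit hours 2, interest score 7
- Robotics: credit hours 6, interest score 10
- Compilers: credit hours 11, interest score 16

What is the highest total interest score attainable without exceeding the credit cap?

Take Vision, Crypto, Algorithms, and Networks: credit hours 4 + 9 + 2 + 2 = 17 ≤ 17, interest score 17 + 13 + 7 + 7 = 44.
No other feasible combination does better.

44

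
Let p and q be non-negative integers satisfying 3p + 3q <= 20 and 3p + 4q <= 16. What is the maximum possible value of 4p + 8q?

32

(p,q)=(0,4): 3·0+3·4=12≤20, 3·0+4·4=16≤16, objective 32.
(p,q)=(1,3): 3·1+3·3=12≤20, 3·1+4·3=15≤16, objective 28.
(p,q)=(0,3): 3·0+3·3=9≤20, 3·0+4·3=12≤16, objective 24.
Maximum is 32 at (p,q)=(0,4).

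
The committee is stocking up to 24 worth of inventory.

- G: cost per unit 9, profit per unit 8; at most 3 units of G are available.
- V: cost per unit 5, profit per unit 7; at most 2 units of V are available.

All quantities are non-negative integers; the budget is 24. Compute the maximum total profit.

23

1×G and 2×V: cost 19 ≤ 24, profit 1·8 + 2·7 = 22.
2×G and 1×V: cost 23 ≤ 24, profit 2·8 + 1·7 = 23.
Best is 23.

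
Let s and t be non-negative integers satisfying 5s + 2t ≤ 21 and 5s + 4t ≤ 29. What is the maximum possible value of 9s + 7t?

51

(s,t)=(1,6): 5·1+2·6=17≤21, 5·1+4·6=29≤29, objective 51.
(s,t)=(0,7): 5·0+2·7=14≤21, 5·0+4·7=28≤29, objective 49.
(s,t)=(3,3): 5·3+2·3=21≤21, 5·3+4·3=27≤29, objective 48.
No feasible integer point exceeds 51.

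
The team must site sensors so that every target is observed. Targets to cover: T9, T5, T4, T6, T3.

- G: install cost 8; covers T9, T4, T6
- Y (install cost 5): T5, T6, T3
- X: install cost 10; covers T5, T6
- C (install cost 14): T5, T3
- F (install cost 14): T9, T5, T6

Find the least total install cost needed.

Choose G and Y: together they cover T9, T5, T4, T6, T3 — every target.
Total install cost: 8 + 5 = 13.
No cover costs less than 13.

13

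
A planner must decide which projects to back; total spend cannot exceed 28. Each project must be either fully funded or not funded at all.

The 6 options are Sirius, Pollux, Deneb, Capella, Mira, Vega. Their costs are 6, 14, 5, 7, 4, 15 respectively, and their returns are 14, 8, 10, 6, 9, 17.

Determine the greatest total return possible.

Sirius + Deneb + Capella + Mira: cost 6 + 5 + 7 + 4 = 22 ≤ 28, return 14 + 10 + 6 + 9 = 39.
Sirius + Mira + Vega: cost 6 + 4 + 15 = 25 ≤ 28, return 14 + 9 + 17 = 40.
Sirius + Deneb + Vega: cost 6 + 5 + 15 = 26 ≤ 28, return 14 + 10 + 17 = 41.
Best is Sirius, Deneb, and Vega with total return 41.

41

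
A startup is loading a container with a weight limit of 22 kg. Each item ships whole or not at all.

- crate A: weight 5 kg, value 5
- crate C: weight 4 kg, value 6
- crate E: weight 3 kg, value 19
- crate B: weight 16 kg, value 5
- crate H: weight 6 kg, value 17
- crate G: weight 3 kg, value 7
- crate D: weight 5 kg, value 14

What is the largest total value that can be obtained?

crate E + crate H + crate G + crate D: weight 3 + 6 + 3 + 5 = 17 ≤ 22, value 19 + 17 + 7 + 14 = 57.
crate C + crate E + crate H + crate G + crate D: weight 4 + 3 + 6 + 3 + 5 = 21 ≤ 22, value 6 + 19 + 17 + 7 + 14 = 63.
crate A + crate E + crate H + crate G + crate D: weight 5 + 3 + 6 + 3 + 5 = 22 ≤ 22, value 5 + 19 + 17 + 7 + 14 = 62.
Best is crate C, crate E, crate H, crate G, and crate D with total value 63.

63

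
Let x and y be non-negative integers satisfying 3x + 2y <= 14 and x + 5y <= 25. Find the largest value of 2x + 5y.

25

Relaxing integrality, the LP optimum is 26.54 at (x,y) = (1.54, 4.69), which is not an integer point.
(x,y)=(0,5): 3·0+2·5=10≤14, 1·0+5·5=25≤25, objective 25.
(x,y)=(2,4): 3·2+2·4=14≤14, 1·2+5·4=22≤25, objective 24.
No feasible integer point exceeds 25.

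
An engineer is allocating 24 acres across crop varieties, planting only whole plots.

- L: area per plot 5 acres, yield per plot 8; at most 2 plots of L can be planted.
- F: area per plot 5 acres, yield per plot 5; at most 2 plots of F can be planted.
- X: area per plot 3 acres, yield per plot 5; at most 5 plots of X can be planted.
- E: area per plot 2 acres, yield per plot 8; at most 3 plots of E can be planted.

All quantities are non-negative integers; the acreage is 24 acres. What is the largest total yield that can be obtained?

52

This is a bounded integer knapsack.
E has the best ratio (8/2); taking only E gives at most 3×8 = 24 (stopped by the supply cap of 3).
Mixing does better — 1×L, 4×X, and 3×E: area 23 ≤ 24, yield 1·8 + 4·5 + 3·8 = 52.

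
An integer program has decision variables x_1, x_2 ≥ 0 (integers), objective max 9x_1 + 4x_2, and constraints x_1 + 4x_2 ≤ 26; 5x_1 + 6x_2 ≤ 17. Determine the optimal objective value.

27

The continuous relaxation peaks at (3.4, 0) with value 30.60; rounding to a feasible lattice point costs some objective.
(x_1,x_2)=(3,0): 1·3+4·0=3≤26, 5·3+6·0=15≤17, objective 27.
(x_1,x_2)=(2,1): 1·2+4·1=6≤26, 5·2+6·1=16≤17, objective 22.
(x_1,x_2)=(2,0): 1·2+4·0=2≤26, 5·2+6·0=10≤17, objective 18.
The best lattice point is (3,0), giving 27.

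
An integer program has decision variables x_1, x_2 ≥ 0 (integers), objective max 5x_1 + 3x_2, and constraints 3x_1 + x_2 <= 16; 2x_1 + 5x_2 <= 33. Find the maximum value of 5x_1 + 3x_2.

32

(x_1,x_2)=(4,4) is feasible, giving 32.
(x_1,x_2)=(3,5) is feasible, giving 30.
(x_1,x_2)=(4,3) is feasible, giving 29.
No feasible integer point exceeds 32.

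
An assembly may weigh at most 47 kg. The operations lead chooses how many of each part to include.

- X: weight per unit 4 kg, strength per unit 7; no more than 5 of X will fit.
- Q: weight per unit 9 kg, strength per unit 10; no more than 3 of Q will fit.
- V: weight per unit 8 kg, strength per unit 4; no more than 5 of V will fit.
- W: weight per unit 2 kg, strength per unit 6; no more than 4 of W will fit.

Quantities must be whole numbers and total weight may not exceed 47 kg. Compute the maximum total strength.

W has the best ratio (6/2); taking only W gives at most 4×6 = 24 (stopped by the supply cap of 4).
Mixing does better — 5×X, 2×Q, and 4×W: weight 46 ≤ 47, strength 5·7 + 2·10 + 4·6 = 79.

79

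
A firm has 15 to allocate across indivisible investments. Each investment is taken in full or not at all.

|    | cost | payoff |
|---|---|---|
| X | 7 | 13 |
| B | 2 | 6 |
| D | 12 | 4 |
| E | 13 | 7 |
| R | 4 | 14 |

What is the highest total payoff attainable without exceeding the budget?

X + B + R: cost 7 + 2 + 4 = 13 ≤ 15, payoff 13 + 6 + 14 = 33.
X + R: cost 7 + 4 = 11 ≤ 15, payoff 13 + 14 = 27.
B + R: cost 2 + 4 = 6 ≤ 15, payoff 6 + 14 = 20.
Best is X, B, and R with total payoff 33.

33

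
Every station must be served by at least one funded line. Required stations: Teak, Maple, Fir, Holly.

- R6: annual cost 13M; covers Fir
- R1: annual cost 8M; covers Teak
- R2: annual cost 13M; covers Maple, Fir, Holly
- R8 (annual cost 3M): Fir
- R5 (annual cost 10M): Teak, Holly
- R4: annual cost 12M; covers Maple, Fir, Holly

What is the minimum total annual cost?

20

The greedy cost-per-new-station heuristic would pick R8, R5, and R4 for 25, but a cheaper cover exists.
Choose R1 and R4: together they cover Teak, Maple, Fir, Holly — every station.
Total annual cost: 8 + 12 = 20.
No cover costs less than 20.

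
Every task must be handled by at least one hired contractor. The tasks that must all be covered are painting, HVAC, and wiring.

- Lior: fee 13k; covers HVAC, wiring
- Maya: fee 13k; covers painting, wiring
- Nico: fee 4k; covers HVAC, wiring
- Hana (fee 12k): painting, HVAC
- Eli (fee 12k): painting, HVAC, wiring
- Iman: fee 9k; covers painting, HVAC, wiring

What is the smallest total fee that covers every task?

9

Iman alone covers painting, HVAC, wiring — every task.
Total fee: 9.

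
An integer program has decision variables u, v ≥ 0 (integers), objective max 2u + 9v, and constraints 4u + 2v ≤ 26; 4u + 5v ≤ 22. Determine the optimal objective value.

Relaxing integrality, the LP optimum is 39.60 at (u,v) = (0, 4.4), which is not an integer point.
(u,v)=(0,4): 4·0+2·4=8≤26, 4·0+5·4=20≤22, objective 36.
(u,v)=(1,3): 4·1+2·3=10≤26, 4·1+5·3=19≤22, objective 29.
(u,v)=(0,3): 4·0+2·3=6≤26, 4·0+5·3=15≤22, objective 27.
The best lattice point is (0,4), giving 36.

36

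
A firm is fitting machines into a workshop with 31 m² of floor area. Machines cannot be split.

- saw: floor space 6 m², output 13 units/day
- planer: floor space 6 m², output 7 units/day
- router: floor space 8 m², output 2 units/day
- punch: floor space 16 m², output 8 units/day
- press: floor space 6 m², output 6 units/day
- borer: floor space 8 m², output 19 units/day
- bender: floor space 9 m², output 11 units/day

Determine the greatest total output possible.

50

Allowing fractional choices, the relaxed optimum would be about 52.0, but machines are indivisible.
saw + press + borer + bender: floor space 6 + 6 + 8 + 9 = 29 ≤ 31, output 13 + 6 + 19 + 11 = 49.
saw + planer + press + borer: floor space 6 + 6 + 6 + 8 = 26 ≤ 31, output 13 + 7 + 6 + 19 = 45.
saw + planer + borer + bender: floor space 6 + 6 + 8 + 9 = 29 ≤ 31, output 13 + 7 + 19 + 11 = 50.
Best is saw, planer, borer, and bender with total output 50.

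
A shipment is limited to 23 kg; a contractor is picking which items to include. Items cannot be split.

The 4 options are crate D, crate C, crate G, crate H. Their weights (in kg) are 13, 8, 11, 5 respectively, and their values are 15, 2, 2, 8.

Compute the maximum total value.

23

This is an integer program with binary decision variables.
Allowing fractional choices, the relaxed optimum would be about 24.2, but items are indivisible.
crate D + crate H: weight 13 + 5 = 18 ≤ 23, value 15 + 8 = 23.
crate D + crate C: weight 13 + 8 = 21 ≤ 23, value 15 + 2 = 17.
crate D: weight 13 ≤ 23, value 15.
Best is crate D and crate H with total value 23.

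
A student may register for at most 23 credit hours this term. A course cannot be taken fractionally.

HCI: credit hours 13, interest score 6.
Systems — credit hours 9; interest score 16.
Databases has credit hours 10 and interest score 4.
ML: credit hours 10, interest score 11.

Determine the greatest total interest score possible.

27

This is an integer program with binary decision variables.
Allowing fractional choices, the relaxed optimum would be about 28.8, but courses are indivisible.
Systems + ML: credit hours 9 + 10 = 19 ≤ 23, interest score 16 + 11 = 27.
HCI + Systems: credit hours 13 + 9 = 22 ≤ 23, interest score 6 + 16 = 22.
Best is Systems and ML with total interest score 27.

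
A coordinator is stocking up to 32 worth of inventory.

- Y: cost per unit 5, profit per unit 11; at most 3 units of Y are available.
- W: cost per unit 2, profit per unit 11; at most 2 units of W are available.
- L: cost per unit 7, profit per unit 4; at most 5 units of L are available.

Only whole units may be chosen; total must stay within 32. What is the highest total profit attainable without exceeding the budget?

59

3×Y and 2×W: cost 19 ≤ 32, profit 3·11 + 2·11 = 55.
3×Y, 2×W, and 1×L: cost 26 ≤ 32, profit 3·11 + 2·11 + 1·4 = 59.
Best is 59.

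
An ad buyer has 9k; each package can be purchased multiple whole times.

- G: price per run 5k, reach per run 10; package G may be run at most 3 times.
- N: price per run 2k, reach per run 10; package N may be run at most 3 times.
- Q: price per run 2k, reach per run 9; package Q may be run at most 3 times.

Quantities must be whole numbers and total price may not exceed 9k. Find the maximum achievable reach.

39

N has the best ratio (10/2); taking only N gives at most 3×10 = 30 (stopped by the supply cap of 3).
Mixing does better — 3×N and 1×Q: price 8 ≤ 9, reach 3·10 + 1·9 = 39.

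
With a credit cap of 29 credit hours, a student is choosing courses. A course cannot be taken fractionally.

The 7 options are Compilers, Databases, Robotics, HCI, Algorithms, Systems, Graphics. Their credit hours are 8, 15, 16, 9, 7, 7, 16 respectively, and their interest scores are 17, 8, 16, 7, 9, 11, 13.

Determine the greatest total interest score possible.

37

Allowing fractional choices, the relaxed optimum would be about 44.0, but courses are indivisible.
Compilers + HCI + Systems: credit hours 8 + 9 + 7 = 24 ≤ 29, interest score 17 + 7 + 11 = 35.
Compilers + Robotics: credit hours 8 + 16 = 24 ≤ 29, interest score 17 + 16 = 33.
Compilers + Algorithms + Systems: credit hours 8 + 7 + 7 = 22 ≤ 29, interest score 17 + 9 + 11 = 37.
Best is Compilers, Algorithms, and Systems with total interest score 37.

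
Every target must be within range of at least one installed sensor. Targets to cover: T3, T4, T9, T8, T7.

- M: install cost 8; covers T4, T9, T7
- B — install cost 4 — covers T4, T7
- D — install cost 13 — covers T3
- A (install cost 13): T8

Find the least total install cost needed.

34

This is a weighted set-cover instance.
The greedy cost-per-new-target heuristic would pick B, M, D, and A for 38, but a cheaper cover exists.
Choose M, D, and A: together they cover T3, T4, T9, T8, T7 — every target.
Total install cost: 8 + 13 + 13 = 34.
No cover costs less than 34.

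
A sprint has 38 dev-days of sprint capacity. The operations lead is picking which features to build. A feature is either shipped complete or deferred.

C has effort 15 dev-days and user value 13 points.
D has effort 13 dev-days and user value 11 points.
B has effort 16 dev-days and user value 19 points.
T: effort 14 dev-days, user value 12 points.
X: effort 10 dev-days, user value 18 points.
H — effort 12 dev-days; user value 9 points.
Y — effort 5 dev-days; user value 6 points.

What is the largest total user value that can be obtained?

This is a 0-1 knapsack instance.
Take B, X, and H: effort 16 + 10 + 12 = 38 ≤ 38, user value 19 + 18 + 9 = 46.
No other feasible combination does better.

46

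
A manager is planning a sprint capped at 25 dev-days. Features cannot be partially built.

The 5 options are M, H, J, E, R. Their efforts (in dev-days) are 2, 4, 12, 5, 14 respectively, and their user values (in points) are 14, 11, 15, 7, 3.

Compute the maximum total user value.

47

This is a 0-1 knapsack instance.
Take M, H, J, and E: effort 2 + 4 + 12 + 5 = 23 ≤ 25, user value 14 + 11 + 15 + 7 = 47.
No other feasible combination does better.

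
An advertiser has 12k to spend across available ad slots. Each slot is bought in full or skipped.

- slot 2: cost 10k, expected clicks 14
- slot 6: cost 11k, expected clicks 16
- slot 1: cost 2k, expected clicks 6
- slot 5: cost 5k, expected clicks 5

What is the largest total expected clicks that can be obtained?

Take slot 2 and slot 1: cost 10 + 2 = 12 ≤ 12, expected clicks 14 + 6 = 20.
No other feasible combination does better.

20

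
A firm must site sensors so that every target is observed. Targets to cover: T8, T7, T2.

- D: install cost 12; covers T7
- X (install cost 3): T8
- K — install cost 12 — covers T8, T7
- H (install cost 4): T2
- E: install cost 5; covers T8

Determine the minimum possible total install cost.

This is an integer covering problem.
The greedy cost-per-new-target heuristic would pick X, H, and D for 19, but a cheaper cover exists.
Choose K and H: together they cover T8, T7, T2 — every target.
Total install cost: 12 + 4 = 16.
No cover costs less than 16.

16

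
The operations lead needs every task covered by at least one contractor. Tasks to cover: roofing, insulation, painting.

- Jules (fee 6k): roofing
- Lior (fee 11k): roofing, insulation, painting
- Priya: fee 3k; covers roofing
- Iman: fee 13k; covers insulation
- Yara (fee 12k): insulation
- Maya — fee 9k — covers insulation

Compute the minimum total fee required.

11

This is an integer covering problem.
Lior alone covers roofing, insulation, painting — every task.
Total fee: 11.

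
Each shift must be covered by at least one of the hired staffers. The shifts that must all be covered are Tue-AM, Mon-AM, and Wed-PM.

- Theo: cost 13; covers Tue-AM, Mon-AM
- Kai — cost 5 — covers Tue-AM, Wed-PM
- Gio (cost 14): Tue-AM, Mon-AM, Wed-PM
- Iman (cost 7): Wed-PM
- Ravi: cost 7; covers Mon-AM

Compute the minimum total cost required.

12

Choose Kai and Ravi: together they cover Tue-AM, Mon-AM, Wed-PM — every shift.
Total cost: 5 + 7 = 12.
No cover costs less than 12.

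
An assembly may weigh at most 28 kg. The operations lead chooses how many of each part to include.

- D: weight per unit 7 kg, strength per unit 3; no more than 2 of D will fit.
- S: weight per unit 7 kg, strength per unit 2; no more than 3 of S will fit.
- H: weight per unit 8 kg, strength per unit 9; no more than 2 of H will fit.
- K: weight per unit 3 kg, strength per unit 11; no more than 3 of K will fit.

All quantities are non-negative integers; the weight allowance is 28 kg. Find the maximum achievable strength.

This is a bounded integer knapsack.
Take 2×H and 3×K: weight 25 ≤ 28, strength 2·9 + 3·11 = 51.
K has the best ratio (11/3) and is taken to its limit of 3; remaining capacity is filled optimally with the others.

51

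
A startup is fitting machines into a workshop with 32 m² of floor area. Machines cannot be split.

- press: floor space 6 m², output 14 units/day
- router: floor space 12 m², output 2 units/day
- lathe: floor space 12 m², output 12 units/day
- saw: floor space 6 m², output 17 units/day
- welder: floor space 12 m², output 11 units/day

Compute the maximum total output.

Take press, lathe, and saw: floor space 6 + 12 + 6 = 24 ≤ 32, output 14 + 12 + 17 = 43.
No other feasible combination does better.

43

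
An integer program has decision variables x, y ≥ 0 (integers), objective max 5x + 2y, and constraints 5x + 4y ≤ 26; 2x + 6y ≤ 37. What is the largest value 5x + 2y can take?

25

(x,y)=(5,0): 5·5+4·0=25≤26, 2·5+6·0=10≤37, objective 25.
(x,y)=(4,1): 5·4+4·1=24≤26, 2·4+6·1=14≤37, objective 22.
The best lattice point is (5,0), giving 25.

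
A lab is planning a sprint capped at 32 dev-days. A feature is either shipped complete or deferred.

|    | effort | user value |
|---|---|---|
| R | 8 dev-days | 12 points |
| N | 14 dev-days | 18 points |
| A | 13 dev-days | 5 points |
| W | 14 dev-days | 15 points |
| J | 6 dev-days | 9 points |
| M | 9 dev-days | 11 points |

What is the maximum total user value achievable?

41

Allowing fractional choices, the relaxed optimum would be about 43.9, but features are indivisible.
N + J + M: effort 14 + 6 + 9 = 29 ≤ 32, user value 18 + 9 + 11 = 38.
R + N + M: effort 8 + 14 + 9 = 31 ≤ 32, user value 12 + 18 + 11 = 41.
R + N + J: effort 8 + 14 + 6 = 28 ≤ 32, user value 12 + 18 + 9 = 39.
Best is R, N, and M with total user value 41.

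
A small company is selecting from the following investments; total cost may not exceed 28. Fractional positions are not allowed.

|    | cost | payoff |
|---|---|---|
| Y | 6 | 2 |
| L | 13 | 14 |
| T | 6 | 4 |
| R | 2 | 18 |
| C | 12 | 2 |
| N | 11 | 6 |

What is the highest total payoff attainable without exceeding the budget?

Y + L + T + R: cost 6 + 13 + 6 + 2 = 27 ≤ 28, payoff 2 + 14 + 4 + 18 = 38.
L + T + R: cost 13 + 6 + 2 = 21 ≤ 28, payoff 14 + 4 + 18 = 36.
L + R + N: cost 13 + 2 + 11 = 26 ≤ 28, payoff 14 + 18 + 6 = 38.
The maximum payoff is 38; one optimal choice is L, R, and N.

38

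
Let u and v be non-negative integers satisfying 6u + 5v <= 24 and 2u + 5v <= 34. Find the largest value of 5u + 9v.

36

(u,v)=(0,4) is feasible, giving 36.
(u,v)=(1,3) is feasible, giving 32.
(u,v)=(0,3) is feasible, giving 27.
The best lattice point is (0,4), giving 36.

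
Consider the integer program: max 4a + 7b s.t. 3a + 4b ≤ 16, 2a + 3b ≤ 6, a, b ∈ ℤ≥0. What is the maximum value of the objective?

14

(a,b)=(0,2) is feasible, giving 14.
(a,b)=(1,1) is feasible, giving 11.
(a,b)=(0,1) is feasible, giving 7.
Maximum is 14 at (a,b)=(0,2).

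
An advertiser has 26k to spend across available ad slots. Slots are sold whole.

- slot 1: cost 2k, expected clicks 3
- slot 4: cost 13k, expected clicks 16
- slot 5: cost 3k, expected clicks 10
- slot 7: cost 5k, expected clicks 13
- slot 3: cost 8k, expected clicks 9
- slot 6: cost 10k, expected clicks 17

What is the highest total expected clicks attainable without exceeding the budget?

Treat it as a binary knapsack problem.
Take slot 5, slot 7, slot 3, and slot 6: cost 3 + 5 + 8 + 10 = 26 ≤ 26, expected clicks 10 + 13 + 9 + 17 = 49.
No other feasible combination does better.

49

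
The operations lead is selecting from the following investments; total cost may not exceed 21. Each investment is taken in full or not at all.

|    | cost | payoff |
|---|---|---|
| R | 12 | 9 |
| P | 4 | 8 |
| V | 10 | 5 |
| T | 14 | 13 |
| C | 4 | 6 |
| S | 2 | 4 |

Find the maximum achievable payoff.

25

This is a 0-1 knapsack instance.
Allowing fractional choices, the relaxed optimum would be about 28.2, but investments are indivisible.
R + P + C: cost 12 + 4 + 4 = 20 ≤ 21, payoff 9 + 8 + 6 = 23.
P + T + S: cost 4 + 14 + 2 = 20 ≤ 21, payoff 8 + 13 + 4 = 25.
Best is P, T, and S with total payoff 25.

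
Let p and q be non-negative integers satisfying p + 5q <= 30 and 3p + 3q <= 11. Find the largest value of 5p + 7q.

(p,q)=(0,3): 1·0+5·3=15≤30, 3·0+3·3=9≤11, objective 21.
(p,q)=(1,2): 1·1+5·2=11≤30, 3·1+3·2=9≤11, objective 19.
(p,q)=(0,2): 1·0+5·2=10≤30, 3·0+3·2=6≤11, objective 14.
The best lattice point is (0,3), giving 21.

21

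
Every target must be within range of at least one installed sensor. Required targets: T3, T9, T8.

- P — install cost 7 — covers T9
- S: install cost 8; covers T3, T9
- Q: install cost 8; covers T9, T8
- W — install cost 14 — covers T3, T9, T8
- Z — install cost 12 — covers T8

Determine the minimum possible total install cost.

14

The greedy cost-per-new-target heuristic would pick S and Q for 16, but a cheaper cover exists.
W alone covers T3, T9, T8 — every target.
Total install cost: 14.
No cover costs less than 14.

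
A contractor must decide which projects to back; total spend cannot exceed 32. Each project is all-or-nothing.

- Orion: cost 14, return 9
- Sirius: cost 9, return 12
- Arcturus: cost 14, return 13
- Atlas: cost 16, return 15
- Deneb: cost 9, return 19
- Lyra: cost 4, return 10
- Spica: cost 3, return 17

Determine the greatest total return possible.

61

Arcturus + Deneb + Lyra + Spica: cost 14 + 9 + 4 + 3 = 30 ≤ 32, return 13 + 19 + 10 + 17 = 59.
Atlas + Deneb + Lyra + Spica: cost 16 + 9 + 4 + 3 = 32 ≤ 32, return 15 + 19 + 10 + 17 = 61.
Best is Atlas, Deneb, Lyra, and Spica with total return 61.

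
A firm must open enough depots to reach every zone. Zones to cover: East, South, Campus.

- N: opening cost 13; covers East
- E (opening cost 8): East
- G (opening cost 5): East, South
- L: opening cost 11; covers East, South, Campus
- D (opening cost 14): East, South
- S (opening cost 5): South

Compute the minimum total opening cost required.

L alone covers East, South, Campus — every zone.
Total opening cost: 11.

11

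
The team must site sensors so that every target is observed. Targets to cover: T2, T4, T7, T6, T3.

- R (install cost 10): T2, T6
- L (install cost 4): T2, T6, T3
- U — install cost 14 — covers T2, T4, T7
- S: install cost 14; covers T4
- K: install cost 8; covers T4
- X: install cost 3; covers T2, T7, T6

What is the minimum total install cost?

15

Choose L, K, and X: together they cover T2, T4, T7, T6, T3 — every target.
Total install cost: 4 + 8 + 3 = 15.
No cover costs less than 15.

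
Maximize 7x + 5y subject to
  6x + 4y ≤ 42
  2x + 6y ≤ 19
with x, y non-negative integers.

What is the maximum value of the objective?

49

The continuous relaxation peaks at (6.29, 1.07) with value 49.36; rounding to a feasible lattice point costs some objective.
(x,y)=(7,0): 6·7+4·0=42≤42, 2·7+6·0=14≤19, objective 49.
(x,y)=(6,1): 6·6+4·1=40≤42, 2·6+6·1=18≤19, objective 47.
(x,y)=(6,0): 6·6+4·0=36≤42, 2·6+6·0=12≤19, objective 42.
(x,y)=(5,1): 6·5+4·1=34≤42, 2·5+6·1=16≤19, objective 40.
Maximum is 49 at (x,y)=(7,0).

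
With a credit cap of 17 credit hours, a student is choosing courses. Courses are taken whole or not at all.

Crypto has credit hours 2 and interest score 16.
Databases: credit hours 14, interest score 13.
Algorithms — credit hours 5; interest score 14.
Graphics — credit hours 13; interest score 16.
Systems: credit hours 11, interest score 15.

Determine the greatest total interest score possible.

Crypto + Graphics: credit hours 2 + 13 = 15 ≤ 17, interest score 16 + 16 = 32.
Crypto + Systems: credit hours 2 + 11 = 13 ≤ 17, interest score 16 + 15 = 31.
Best is Crypto and Graphics with total interest score 32.

32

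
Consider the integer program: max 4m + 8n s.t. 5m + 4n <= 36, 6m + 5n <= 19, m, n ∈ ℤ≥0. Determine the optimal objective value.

24

The continuous relaxation peaks at (0, 3.8) with value 30.40; rounding to a feasible lattice point costs some objective.
(m,n)=(0,3): 5·0+4·3=12≤36, 6·0+5·3=15≤19, objective 24.
(m,n)=(1,2): 5·1+4·2=13≤36, 6·1+5·2=16≤19, objective 20.
(m,n)=(0,2): 5·0+4·2=8≤36, 6·0+5·2=10≤19, objective 16.
Maximum is 24 at (m,n)=(0,3).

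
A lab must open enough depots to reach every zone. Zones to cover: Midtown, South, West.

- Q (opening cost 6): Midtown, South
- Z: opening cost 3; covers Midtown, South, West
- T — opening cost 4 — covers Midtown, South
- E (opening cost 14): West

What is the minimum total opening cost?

This is an integer covering problem.
Z alone covers Midtown, South, West — every zone.
Total opening cost: 3.
No cover costs less than 3.

3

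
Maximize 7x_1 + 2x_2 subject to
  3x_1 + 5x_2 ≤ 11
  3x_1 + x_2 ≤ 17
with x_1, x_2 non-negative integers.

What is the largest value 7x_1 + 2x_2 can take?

21

The continuous relaxation peaks at (3.67, 0) with value 25.67; rounding to a feasible lattice point costs some objective.
(x_1,x_2)=(3,0): 3·3+5·0=9≤11, 3·3+1·0=9≤17, objective 21.
(x_1,x_2)=(2,1): 3·2+5·1=11≤11, 3·2+1·1=7≤17, objective 16.
(x_1,x_2)=(2,0): 3·2+5·0=6≤11, 3·2+1·0=6≤17, objective 14.
The best lattice point is (3,0), giving 21.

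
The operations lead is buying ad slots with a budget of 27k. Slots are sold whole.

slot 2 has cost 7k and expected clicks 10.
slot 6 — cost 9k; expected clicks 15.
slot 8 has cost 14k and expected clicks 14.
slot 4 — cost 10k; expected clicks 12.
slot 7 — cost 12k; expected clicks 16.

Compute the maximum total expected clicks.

37

slot 6 + slot 7: cost 9 + 12 = 21 ≤ 27, expected clicks 15 + 16 = 31.
slot 2 + slot 6 + slot 4: cost 7 + 9 + 10 = 26 ≤ 27, expected clicks 10 + 15 + 12 = 37.
slot 8 + slot 7: cost 14 + 12 = 26 ≤ 27, expected clicks 14 + 16 = 30.
Best is slot 2, slot 6, and slot 4 with total expected clicks 37.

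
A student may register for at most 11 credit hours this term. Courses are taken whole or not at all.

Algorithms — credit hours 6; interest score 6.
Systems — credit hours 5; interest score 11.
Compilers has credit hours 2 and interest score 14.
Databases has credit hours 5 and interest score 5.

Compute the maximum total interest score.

Treat it as a binary knapsack problem.
Systems + Compilers: credit hours 5 + 2 = 7 ≤ 11, interest score 11 + 14 = 25.
Algorithms + Compilers: credit hours 6 + 2 = 8 ≤ 11, interest score 6 + 14 = 20.
Best is Systems and Compilers with total interest score 25.

25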